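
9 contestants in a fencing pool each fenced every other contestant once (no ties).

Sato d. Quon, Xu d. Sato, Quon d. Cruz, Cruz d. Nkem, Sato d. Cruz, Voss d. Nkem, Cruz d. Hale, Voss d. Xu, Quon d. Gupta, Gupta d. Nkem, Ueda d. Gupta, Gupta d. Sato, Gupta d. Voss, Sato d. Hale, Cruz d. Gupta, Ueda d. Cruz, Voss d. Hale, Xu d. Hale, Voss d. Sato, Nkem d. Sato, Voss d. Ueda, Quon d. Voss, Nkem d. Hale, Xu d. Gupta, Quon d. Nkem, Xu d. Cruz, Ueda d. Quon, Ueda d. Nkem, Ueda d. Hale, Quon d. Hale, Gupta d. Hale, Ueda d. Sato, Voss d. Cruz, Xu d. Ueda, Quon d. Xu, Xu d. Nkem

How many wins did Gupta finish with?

4

Gupta's results: beat Voss, Sato, Nkem, Hale; lost to Quon, Cruz, Xu, Ueda.
That is 4 wins.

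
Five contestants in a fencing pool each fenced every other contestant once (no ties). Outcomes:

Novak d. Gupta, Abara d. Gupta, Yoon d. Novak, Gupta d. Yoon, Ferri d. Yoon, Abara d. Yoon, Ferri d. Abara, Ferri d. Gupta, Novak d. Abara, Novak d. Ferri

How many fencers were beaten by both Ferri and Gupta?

1

Ferri beat: Yoon, Gupta, Abara.
Gupta beat: Yoon.
Both beat: Yoon — 1.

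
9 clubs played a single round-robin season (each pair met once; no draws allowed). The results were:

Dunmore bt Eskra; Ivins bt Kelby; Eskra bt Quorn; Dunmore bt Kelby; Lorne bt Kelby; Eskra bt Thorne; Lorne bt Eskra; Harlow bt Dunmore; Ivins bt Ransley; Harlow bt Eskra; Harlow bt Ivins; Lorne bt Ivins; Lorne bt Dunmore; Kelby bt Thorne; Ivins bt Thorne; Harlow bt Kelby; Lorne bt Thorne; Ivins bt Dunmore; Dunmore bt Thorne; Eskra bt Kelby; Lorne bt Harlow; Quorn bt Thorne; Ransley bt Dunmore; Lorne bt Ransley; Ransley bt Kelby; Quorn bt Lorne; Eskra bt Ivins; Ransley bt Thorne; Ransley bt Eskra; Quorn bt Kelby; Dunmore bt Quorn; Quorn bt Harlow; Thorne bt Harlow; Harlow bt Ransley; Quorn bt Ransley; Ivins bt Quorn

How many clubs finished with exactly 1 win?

2

Win totals: Quorn 5, Thorne 1, Lorne 7, Ivins 5, Dunmore 4, Harlow 5, Kelby 1, Ransley 4, Eskra 4.
Exactly 1: Thorne, Kelby — 2 clubs.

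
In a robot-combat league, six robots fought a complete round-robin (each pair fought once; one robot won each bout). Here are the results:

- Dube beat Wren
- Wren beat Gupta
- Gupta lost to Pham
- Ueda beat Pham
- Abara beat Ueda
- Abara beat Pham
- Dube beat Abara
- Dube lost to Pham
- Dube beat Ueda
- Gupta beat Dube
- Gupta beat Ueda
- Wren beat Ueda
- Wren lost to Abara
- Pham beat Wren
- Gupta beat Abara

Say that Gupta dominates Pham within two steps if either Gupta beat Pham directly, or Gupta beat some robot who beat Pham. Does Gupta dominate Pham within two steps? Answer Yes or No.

Yes

Gupta did not beat Pham directly.
Gupta beat Abara, Dube, Ueda. Of those, Abara beat Pham.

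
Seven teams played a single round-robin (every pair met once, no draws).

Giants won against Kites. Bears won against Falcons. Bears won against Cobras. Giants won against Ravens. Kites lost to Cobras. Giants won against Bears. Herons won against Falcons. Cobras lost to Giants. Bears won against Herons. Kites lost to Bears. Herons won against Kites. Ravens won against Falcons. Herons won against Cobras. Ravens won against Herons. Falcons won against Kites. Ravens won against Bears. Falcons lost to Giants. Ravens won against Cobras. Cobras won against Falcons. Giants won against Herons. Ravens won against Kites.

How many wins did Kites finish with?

0

Kites' results: beat no one; lost to Cobras, Ravens, Falcons, Bears, Herons, Giants.
That is 0 wins.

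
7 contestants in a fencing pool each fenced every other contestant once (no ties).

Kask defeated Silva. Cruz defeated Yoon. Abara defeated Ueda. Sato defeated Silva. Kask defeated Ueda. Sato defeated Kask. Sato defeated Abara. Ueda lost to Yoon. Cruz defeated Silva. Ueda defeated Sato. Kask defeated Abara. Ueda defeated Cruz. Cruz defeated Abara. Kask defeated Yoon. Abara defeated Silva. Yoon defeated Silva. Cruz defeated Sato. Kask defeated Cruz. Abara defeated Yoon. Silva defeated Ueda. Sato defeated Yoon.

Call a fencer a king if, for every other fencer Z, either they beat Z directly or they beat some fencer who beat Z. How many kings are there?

4

Abara cannot reach Kask in two steps.
Yoon cannot reach Abara, Kask in two steps.
Ueda reaches everyone (king).
Kask reaches everyone (king).
Silva cannot reach Abara, Yoon, Kask in two steps.
Cruz reaches everyone (king).
Sato reaches everyone (king).
Kings: Ueda, Kask, Cruz, Sato — 4.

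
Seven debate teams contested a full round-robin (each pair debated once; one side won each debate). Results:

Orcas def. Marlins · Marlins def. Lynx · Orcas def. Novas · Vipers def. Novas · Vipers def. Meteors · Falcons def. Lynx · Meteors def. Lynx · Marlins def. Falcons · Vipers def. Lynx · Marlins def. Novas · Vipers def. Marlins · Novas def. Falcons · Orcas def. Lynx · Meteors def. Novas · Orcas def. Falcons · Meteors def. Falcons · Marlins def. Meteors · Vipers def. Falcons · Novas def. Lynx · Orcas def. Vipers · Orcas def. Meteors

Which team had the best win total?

Orcas

Win totals: Meteors 3, Novas 2, Orcas 6, Lynx 0, Marlins 4, Falcons 1, Vipers 5.
Orcas leads with 6 wins (next highest: 5).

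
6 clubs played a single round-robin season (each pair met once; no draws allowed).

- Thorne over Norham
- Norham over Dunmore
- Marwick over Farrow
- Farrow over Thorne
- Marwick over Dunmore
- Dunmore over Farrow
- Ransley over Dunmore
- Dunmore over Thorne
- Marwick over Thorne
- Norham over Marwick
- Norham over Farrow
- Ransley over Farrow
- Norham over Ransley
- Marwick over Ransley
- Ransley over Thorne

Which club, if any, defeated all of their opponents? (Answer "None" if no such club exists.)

None

Highest win total is Norham with 4 (out of 5 possible).
Norham lost to Thorne, so no club went undefeated.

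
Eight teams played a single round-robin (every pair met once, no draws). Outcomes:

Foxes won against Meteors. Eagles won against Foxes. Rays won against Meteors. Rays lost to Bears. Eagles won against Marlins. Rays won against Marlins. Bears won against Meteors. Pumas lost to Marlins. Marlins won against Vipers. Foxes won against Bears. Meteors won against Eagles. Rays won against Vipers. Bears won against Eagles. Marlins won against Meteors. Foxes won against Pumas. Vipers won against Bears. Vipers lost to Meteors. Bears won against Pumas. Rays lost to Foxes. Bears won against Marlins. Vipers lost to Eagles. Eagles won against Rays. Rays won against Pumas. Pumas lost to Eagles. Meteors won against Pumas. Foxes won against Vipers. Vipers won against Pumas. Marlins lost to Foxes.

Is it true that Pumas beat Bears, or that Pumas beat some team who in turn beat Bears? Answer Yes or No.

No

Pumas did not beat Bears directly.
Pumas beat no one, so there is no intermediate team.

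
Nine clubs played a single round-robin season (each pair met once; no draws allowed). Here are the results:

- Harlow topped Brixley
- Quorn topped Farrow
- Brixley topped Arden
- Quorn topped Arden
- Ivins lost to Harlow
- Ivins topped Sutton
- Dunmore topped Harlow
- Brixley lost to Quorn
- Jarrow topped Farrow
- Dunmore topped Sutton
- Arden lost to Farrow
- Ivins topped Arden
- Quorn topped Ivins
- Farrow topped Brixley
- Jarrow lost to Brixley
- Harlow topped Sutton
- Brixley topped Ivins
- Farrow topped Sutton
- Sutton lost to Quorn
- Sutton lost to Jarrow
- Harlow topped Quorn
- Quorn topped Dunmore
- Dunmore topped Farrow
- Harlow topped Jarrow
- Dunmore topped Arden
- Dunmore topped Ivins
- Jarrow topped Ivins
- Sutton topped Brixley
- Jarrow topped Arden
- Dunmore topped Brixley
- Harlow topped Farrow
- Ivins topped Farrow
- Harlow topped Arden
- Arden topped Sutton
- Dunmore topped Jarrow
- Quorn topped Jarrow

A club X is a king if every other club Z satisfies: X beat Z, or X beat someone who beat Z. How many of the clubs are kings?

Quorn reaches everyone (king).
Arden cannot reach Quorn, Farrow, Dunmore, Harlow, Jarrow, Ivins in two steps.
Sutton cannot reach Quorn, Farrow, Dunmore, Harlow in two steps.
Farrow cannot reach Quorn, Dunmore, Harlow in two steps.
Dunmore reaches everyone (king).
Harlow reaches everyone (king).
Brixley cannot reach Quorn, Dunmore, Harlow in two steps.
Jarrow cannot reach Quorn, Dunmore, Harlow in two steps.
Ivins cannot reach Quorn, Dunmore, Harlow, Jarrow in two steps.
Kings: Quorn, Dunmore, Harlow — 3.

3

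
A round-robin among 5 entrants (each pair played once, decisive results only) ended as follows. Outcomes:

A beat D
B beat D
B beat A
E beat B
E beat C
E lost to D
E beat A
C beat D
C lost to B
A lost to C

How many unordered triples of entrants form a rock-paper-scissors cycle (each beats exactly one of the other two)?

Win totals: A 1, B 3, C 2, D 1, E 3.
An entrant with w wins dominates both others in C(w,2) triples; summing gives 0 + 3 + 1 + 0 + 3 = 7 transitive triples.
Total triples C(5,3) = 10, so cyclic triples = 10 − 7 = 3.

3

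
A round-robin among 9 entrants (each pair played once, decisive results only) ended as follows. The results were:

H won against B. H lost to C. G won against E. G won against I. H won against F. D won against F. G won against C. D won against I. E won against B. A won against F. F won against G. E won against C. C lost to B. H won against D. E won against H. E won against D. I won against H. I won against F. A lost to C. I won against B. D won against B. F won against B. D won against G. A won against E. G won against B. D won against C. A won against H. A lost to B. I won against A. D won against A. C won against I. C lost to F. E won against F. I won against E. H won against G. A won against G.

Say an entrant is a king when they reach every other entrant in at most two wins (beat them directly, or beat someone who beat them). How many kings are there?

A reaches everyone (king).
B cannot reach D in two steps.
C reaches everyone (king).
D reaches everyone (king).
E reaches everyone (king).
F cannot reach D in two steps.
G reaches everyone (king).
H reaches everyone (king).
I reaches everyone (king).
Kings: A, C, D, E, G, H, I — 7.

7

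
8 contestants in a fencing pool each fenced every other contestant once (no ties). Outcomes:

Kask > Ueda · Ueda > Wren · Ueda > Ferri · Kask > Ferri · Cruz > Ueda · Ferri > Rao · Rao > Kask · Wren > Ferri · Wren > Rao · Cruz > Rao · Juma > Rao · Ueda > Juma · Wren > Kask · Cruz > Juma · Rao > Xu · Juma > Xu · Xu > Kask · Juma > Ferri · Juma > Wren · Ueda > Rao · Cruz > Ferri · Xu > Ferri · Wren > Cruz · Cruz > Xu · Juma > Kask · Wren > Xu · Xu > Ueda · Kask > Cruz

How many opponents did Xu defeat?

3

Xu's results: beat Kask, Ueda, Ferri; lost to Rao, Juma, Wren, Cruz.
That is 3 wins.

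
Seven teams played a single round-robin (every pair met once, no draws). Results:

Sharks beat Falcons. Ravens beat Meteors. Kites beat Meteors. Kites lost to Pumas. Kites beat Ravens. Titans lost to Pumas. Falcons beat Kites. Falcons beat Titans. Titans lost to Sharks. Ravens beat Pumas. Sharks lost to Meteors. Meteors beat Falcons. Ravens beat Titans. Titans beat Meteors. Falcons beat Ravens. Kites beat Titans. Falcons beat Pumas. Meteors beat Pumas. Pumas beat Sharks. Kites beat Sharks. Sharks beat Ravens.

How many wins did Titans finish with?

1

Titans' results: beat Meteors; lost to Sharks, Ravens, Kites, Falcons, Pumas.
That is 1 win.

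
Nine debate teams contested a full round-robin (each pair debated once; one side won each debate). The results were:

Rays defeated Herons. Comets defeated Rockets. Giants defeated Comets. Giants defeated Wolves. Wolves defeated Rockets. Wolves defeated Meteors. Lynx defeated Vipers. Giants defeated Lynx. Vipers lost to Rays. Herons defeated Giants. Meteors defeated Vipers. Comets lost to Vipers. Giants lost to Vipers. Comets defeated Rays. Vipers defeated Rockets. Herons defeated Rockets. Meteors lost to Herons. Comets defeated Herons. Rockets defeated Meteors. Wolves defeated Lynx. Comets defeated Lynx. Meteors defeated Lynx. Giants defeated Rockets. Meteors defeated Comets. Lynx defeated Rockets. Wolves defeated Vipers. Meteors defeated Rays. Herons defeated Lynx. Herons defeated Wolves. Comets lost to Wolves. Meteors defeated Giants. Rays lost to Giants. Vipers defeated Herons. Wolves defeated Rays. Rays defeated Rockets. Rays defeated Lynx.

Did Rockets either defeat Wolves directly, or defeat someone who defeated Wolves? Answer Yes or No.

No

Rockets did not beat Wolves directly.
Rockets beat Meteors, but each of them lost to Wolves. No two-step path.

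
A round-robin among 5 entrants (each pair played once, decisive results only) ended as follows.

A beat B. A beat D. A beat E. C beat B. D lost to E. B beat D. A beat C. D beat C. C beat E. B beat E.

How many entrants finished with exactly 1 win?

2

Win totals: A 4, B 2, C 2, D 1, E 1.
Exactly 1: D, E — 2 entrants.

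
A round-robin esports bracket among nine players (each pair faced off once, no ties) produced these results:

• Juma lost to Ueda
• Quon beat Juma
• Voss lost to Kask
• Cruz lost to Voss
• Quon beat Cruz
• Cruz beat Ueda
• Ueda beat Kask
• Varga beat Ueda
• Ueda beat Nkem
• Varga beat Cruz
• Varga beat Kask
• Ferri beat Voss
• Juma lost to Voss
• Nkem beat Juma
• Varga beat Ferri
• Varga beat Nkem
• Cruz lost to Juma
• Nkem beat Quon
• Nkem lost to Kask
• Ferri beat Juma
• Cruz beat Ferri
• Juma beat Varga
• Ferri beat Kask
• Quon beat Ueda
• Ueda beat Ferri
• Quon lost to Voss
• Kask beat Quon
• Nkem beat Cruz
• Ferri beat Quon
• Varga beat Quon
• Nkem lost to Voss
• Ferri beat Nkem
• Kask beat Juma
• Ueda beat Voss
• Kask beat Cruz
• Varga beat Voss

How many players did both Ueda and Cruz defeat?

1

Ueda beat: Voss, Ferri, Nkem, Kask, Juma.
Cruz beat: Ferri, Ueda.
Both beat: Ferri — 1.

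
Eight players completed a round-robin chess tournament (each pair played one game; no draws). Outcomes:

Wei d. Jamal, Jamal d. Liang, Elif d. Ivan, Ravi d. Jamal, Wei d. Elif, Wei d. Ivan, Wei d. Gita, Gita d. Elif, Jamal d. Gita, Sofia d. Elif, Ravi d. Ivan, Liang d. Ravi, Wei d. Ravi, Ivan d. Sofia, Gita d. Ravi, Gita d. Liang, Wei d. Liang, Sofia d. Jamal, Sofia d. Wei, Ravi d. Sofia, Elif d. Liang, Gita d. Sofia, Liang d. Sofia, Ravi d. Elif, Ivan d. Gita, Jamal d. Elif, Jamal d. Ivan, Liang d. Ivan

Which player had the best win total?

Wei

Win totals: Ivan 2, Wei 6, Elif 2, Liang 3, Ravi 4, Sofia 3, Jamal 4, Gita 4.
Wei leads with 6 wins (next highest: 4).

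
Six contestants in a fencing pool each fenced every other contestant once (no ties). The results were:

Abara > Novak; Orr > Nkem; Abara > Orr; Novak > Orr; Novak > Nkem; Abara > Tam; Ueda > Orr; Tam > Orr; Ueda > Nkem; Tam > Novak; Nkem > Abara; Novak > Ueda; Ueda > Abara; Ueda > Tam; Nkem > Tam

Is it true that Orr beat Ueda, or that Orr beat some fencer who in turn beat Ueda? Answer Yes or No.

No

Orr did not beat Ueda directly.
Orr beat Nkem, but each of them lost to Ueda. No two-step path.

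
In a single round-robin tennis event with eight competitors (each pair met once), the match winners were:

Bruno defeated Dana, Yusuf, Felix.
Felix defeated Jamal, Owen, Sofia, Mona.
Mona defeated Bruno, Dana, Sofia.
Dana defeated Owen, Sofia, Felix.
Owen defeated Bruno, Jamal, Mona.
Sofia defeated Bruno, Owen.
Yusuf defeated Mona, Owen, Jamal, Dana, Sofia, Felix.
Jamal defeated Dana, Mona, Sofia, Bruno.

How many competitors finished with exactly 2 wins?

1

Win totals: Dana 3, Felix 4, Owen 3, Mona 3, Yusuf 6, Jamal 4, Bruno 3, Sofia 2.
Exactly 2: Sofia — 1 competitor.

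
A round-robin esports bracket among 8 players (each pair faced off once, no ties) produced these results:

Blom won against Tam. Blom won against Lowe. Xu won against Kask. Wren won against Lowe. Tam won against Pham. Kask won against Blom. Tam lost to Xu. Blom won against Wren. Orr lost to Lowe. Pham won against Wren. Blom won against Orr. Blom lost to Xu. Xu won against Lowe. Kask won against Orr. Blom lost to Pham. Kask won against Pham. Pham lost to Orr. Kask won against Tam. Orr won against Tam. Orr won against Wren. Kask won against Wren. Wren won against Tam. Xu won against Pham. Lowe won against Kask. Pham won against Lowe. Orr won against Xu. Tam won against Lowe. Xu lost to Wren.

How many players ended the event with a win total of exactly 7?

Win totals: Kask 5, Lowe 2, Tam 2, Blom 4, Pham 3, Xu 5, Orr 4, Wren 3.
No player has exactly 7 wins.

0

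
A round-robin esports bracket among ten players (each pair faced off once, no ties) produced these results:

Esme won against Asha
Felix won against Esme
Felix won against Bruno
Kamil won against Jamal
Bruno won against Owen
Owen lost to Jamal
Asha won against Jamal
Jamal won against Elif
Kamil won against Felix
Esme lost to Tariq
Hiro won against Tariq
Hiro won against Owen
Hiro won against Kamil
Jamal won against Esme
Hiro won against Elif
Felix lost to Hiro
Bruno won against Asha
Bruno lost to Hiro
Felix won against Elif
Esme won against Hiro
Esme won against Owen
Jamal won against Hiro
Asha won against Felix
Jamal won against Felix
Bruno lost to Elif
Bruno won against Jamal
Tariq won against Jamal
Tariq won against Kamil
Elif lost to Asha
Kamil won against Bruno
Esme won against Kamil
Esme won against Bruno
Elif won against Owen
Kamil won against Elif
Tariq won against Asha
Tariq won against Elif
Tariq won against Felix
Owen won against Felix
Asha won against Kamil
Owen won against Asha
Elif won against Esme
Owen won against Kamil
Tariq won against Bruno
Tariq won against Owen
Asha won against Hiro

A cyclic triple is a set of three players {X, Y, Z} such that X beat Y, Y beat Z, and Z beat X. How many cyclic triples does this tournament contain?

Win totals: Jamal 5, Owen 3, Elif 3, Kamil 4, Asha 5, Bruno 3, Tariq 8, Felix 3, Hiro 6, Esme 5.
A player with w wins dominates both others in C(w,2) triples; summing gives 10 + 3 + 3 + 6 + 10 + 3 + 28 + 3 + 15 + 10 = 91 transitive triples.
Total triples C(10,3) = 120, so cyclic triples = 120 − 91 = 29.

29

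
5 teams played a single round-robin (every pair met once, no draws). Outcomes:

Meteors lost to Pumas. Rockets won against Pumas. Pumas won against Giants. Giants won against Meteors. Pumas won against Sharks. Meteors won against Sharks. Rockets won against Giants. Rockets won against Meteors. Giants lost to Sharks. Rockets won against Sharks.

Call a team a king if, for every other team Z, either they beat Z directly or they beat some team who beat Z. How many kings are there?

Sharks cannot reach Rockets, Pumas in two steps.
Rockets reaches everyone (king).
Meteors cannot reach Rockets, Pumas in two steps.
Giants cannot reach Rockets, Pumas in two steps.
Pumas cannot reach Rockets in two steps.
Kings: Rockets — 1.

1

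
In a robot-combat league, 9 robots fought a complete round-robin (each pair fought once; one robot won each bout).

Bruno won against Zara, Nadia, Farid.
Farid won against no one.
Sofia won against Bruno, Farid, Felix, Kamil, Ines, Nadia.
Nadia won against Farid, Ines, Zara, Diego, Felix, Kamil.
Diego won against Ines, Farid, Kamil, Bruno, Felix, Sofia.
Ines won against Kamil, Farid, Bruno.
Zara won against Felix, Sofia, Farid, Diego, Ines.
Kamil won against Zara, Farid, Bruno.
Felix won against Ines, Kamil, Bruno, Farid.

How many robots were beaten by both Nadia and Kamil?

2

Nadia beat: Zara, Felix, Farid, Diego, Ines, Kamil.
Kamil beat: Zara, Farid, Bruno.
Both beat: Zara, Farid — 2.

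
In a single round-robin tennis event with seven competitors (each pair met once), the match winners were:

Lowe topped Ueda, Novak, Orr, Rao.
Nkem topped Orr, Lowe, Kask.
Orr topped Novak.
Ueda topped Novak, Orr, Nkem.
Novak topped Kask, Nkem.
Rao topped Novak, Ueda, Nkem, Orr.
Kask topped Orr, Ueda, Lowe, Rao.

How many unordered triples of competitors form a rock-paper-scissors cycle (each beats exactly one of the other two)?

Win totals: Orr 1, Novak 2, Lowe 4, Ueda 3, Rao 4, Nkem 3, Kask 4.
A competitor with w wins dominates both others in C(w,2) triples; summing gives 0 + 1 + 6 + 3 + 6 + 3 + 6 = 25 transitive triples.
Total triples C(7,3) = 35, so cyclic triples = 35 − 25 = 10.

10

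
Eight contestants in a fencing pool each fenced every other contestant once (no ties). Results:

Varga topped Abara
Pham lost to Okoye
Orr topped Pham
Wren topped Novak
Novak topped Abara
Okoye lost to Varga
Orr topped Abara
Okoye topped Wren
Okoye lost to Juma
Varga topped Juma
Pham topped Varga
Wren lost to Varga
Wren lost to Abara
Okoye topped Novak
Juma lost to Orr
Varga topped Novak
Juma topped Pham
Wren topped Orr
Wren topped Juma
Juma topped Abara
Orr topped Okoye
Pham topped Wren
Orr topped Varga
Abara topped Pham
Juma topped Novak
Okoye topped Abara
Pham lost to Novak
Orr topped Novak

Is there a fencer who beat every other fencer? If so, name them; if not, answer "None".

Highest win total is Orr with 6 (out of 7 possible).
Orr lost to Wren, so no fencer went undefeated.

None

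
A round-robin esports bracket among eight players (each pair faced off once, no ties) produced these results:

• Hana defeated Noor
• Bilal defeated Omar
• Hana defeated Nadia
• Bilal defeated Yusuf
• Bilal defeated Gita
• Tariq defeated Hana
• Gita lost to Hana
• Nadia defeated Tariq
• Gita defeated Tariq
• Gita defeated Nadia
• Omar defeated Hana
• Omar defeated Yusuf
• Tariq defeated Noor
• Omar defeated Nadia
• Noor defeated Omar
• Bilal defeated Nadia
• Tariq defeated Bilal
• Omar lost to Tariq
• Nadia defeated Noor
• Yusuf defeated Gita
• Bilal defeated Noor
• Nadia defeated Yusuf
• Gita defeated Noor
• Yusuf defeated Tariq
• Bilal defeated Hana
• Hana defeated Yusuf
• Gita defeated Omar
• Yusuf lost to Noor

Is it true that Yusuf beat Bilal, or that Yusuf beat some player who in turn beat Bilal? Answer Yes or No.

Yusuf did not beat Bilal directly.
Yusuf beat Tariq, Gita. Of those, Tariq beat Bilal.

Yes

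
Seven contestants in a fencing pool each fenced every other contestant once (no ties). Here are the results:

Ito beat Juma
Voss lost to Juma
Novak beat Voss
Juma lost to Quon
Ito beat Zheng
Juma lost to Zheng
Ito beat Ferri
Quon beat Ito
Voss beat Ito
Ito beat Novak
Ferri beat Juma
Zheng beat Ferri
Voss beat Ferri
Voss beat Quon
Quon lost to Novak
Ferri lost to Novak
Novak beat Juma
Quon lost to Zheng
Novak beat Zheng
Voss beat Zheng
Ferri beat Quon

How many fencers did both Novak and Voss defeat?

3

Novak beat: Zheng, Voss, Ferri, Quon, Juma.
Voss beat: Zheng, Ferri, Ito, Quon.
Both beat: Zheng, Ferri, Quon — 3.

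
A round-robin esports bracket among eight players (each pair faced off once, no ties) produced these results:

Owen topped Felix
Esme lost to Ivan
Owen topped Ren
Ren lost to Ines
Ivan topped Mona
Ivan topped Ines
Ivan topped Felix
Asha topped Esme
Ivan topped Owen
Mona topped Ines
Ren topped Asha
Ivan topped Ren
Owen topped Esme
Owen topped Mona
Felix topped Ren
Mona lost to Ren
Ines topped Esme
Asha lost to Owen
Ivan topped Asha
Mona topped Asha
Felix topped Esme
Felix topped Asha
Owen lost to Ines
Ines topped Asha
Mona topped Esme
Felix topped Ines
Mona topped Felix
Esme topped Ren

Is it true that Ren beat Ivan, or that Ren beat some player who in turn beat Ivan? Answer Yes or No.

Ren did not beat Ivan directly.
Ren beat Asha, Mona, but each of them lost to Ivan. No two-step path.

No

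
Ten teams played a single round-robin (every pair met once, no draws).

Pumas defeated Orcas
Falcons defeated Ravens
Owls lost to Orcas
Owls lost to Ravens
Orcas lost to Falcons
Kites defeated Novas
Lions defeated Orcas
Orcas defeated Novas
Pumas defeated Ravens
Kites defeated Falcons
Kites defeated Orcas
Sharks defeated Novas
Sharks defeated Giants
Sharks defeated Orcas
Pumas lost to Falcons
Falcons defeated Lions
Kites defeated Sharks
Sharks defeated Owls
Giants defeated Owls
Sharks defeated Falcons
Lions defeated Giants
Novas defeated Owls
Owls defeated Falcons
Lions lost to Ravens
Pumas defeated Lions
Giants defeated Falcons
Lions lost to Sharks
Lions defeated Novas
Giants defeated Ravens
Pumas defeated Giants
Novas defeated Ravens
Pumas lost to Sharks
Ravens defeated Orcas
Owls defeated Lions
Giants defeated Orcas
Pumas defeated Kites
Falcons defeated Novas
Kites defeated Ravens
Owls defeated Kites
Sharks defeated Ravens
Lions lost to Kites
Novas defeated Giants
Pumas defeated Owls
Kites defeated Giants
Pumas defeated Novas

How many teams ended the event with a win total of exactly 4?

1

Win totals: Ravens 3, Novas 3, Kites 7, Pumas 7, Orcas 2, Owls 3, Lions 3, Falcons 5, Giants 4, Sharks 8.
Exactly 4: Giants — 1 team.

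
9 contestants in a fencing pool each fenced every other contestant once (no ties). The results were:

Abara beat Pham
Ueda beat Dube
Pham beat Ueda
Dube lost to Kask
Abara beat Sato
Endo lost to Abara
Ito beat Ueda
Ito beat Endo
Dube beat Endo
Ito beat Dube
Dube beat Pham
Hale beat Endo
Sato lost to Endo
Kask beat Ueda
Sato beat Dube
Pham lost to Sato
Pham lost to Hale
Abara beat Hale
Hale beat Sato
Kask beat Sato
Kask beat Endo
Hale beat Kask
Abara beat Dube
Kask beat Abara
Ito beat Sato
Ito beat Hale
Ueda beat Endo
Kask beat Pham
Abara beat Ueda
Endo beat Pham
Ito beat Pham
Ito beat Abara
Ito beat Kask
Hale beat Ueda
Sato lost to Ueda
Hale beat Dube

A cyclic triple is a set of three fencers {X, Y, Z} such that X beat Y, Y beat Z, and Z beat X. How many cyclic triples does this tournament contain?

Win totals: Abara 6, Hale 6, Kask 6, Ito 8, Ueda 3, Pham 1, Dube 2, Endo 2, Sato 2.
A fencer with w wins dominates both others in C(w,2) triples; summing gives 15 + 15 + 15 + 28 + 3 + 0 + 1 + 1 + 1 = 79 transitive triples.
Total triples C(9,3) = 84, so cyclic triples = 84 − 79 = 5.

5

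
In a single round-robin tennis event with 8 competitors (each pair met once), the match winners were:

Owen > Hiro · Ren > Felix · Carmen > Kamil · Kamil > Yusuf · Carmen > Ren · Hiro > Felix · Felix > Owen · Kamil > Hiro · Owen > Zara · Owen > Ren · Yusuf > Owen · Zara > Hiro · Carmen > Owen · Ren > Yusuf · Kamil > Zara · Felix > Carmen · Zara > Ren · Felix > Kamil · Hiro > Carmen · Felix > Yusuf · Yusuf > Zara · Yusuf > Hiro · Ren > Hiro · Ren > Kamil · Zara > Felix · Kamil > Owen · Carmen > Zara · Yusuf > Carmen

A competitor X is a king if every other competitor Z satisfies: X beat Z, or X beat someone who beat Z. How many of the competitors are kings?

Ren reaches everyone (king).
Kamil reaches everyone (king).
Hiro reaches everyone (king).
Carmen reaches everyone (king).
Felix reaches everyone (king).
Owen reaches everyone (king).
Yusuf reaches everyone (king).
Zara reaches everyone (king).
Kings: Ren, Kamil, Hiro, Carmen, Felix, Owen, Yusuf, Zara — 8.

8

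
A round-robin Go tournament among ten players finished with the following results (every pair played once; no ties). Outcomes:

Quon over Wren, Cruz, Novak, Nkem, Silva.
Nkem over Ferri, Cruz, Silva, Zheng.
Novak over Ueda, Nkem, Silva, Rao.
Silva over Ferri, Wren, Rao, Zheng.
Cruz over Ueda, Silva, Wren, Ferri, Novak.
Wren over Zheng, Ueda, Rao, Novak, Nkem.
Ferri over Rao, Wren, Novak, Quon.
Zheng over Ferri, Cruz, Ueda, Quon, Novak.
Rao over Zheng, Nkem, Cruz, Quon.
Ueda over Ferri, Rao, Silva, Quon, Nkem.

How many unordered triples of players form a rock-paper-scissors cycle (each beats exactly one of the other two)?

Win totals: Quon 5, Rao 4, Ferri 4, Nkem 4, Silva 4, Cruz 5, Ueda 5, Novak 4, Wren 5, Zheng 5.
A player with w wins dominates both others in C(w,2) triples; summing gives 10 + 6 + 6 + 6 + 6 + 10 + 10 + 6 + 10 + 10 = 80 transitive triples.
Total triples C(10,3) = 120, so cyclic triples = 120 − 80 = 40.

40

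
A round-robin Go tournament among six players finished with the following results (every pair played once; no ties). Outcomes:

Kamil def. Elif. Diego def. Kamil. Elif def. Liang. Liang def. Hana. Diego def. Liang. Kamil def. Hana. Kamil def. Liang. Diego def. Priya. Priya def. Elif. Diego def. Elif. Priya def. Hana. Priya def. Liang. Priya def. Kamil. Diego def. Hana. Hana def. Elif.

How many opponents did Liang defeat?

Liang's results: beat Hana; lost to Elif, Priya, Diego, Kamil.
That is 1 win.

1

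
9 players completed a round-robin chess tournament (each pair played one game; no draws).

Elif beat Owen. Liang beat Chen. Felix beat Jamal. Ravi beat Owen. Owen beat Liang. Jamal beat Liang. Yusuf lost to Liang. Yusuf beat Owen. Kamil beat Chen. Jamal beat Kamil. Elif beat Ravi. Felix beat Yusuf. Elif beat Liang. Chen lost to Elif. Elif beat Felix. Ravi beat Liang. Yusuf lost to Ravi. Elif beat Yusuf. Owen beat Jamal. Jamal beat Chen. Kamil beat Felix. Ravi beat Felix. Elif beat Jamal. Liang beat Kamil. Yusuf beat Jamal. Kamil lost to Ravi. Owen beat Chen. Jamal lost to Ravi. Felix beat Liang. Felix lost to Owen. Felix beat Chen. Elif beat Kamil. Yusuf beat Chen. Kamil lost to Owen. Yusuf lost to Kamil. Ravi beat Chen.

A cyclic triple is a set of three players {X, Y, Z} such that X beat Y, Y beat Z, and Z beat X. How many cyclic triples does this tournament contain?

7

Win totals: Yusuf 3, Elif 8, Kamil 3, Owen 5, Felix 4, Chen 0, Jamal 3, Liang 3, Ravi 7.
A player with w wins dominates both others in C(w,2) triples; summing gives 3 + 28 + 3 + 10 + 6 + 0 + 3 + 3 + 21 = 77 transitive triples.
Total triples C(9,3) = 84, so cyclic triples = 84 − 77 = 7.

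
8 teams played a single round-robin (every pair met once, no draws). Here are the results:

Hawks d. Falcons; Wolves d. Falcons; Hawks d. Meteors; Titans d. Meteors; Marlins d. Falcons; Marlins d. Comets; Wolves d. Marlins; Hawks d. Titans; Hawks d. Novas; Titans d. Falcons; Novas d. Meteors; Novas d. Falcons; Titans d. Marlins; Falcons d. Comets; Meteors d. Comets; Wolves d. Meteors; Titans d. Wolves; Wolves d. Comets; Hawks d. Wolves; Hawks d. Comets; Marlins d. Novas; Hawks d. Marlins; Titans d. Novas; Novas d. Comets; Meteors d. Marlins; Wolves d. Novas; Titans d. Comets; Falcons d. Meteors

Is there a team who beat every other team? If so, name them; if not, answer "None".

Hawks has 7 wins out of 7 opponents — a perfect record.

Hawks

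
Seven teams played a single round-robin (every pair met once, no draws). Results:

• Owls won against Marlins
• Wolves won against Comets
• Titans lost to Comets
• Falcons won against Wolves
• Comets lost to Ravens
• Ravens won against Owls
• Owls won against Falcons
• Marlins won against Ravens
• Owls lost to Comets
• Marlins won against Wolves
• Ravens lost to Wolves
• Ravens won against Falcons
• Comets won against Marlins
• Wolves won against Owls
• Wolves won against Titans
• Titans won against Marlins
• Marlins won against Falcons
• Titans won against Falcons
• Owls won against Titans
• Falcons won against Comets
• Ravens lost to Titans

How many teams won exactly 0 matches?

Win totals: Titans 3, Falcons 2, Comets 3, Owls 3, Marlins 3, Ravens 3, Wolves 4.
No team has exactly 0 wins.

0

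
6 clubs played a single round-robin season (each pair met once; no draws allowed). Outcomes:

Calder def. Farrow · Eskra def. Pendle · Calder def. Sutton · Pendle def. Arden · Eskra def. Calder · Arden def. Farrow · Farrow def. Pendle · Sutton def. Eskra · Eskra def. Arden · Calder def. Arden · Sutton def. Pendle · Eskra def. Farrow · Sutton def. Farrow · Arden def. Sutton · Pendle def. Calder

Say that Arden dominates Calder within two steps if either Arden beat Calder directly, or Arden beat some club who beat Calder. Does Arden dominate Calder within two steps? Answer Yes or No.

Arden did not beat Calder directly.
Arden beat Farrow, Sutton, but each of them lost to Calder. No two-step path.

No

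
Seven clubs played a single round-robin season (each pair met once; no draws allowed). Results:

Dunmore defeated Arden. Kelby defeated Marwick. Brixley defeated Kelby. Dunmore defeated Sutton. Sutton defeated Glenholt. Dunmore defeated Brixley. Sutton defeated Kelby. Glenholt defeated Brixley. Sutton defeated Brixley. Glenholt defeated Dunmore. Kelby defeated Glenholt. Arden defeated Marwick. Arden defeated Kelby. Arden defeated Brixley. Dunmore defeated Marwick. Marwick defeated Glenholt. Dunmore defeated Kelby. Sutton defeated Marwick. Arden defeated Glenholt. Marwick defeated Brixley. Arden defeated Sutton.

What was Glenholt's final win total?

2

Glenholt's results: beat Dunmore, Brixley; lost to Arden, Marwick, Sutton, Kelby.
That is 2 wins.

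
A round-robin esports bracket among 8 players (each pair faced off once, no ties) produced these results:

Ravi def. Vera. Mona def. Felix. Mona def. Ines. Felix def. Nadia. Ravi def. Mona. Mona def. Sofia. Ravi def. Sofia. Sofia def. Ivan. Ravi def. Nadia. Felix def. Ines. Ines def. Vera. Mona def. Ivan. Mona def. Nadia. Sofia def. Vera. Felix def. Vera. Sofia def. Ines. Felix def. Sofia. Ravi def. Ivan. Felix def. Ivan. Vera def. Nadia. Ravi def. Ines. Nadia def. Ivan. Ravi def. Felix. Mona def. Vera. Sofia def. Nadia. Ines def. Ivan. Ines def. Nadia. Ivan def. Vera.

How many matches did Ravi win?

Ravi's results: beat Sofia, Nadia, Vera, Felix, Ines, Ivan, Mona; lost to no one.
That is 7 wins.

7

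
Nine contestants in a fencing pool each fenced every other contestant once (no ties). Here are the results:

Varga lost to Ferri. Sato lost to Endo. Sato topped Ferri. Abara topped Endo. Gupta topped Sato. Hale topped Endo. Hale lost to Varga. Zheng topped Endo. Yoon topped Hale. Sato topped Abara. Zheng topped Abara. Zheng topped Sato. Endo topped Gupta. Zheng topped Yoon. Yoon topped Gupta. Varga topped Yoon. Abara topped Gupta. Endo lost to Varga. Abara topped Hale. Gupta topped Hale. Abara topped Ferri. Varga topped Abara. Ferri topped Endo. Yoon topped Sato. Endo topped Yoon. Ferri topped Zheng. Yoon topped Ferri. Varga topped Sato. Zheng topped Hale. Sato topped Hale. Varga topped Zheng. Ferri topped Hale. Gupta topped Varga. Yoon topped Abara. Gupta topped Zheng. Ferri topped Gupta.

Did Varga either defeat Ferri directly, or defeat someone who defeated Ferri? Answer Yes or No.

Varga did not beat Ferri directly.
Varga beat Yoon, Endo, Hale, Zheng, Abara, Sato. Of those, Yoon beat Ferri.

Yes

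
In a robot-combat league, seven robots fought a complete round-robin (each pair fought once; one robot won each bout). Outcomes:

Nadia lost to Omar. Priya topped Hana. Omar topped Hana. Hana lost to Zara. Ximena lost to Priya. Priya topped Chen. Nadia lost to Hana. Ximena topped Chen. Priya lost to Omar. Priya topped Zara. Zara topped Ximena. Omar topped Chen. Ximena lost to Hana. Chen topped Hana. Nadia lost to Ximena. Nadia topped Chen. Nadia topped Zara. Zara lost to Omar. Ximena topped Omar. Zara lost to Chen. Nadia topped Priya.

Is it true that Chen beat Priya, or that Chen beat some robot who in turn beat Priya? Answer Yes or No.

No

Chen did not beat Priya directly.
Chen beat Hana, Zara, but each of them lost to Priya. No two-step path.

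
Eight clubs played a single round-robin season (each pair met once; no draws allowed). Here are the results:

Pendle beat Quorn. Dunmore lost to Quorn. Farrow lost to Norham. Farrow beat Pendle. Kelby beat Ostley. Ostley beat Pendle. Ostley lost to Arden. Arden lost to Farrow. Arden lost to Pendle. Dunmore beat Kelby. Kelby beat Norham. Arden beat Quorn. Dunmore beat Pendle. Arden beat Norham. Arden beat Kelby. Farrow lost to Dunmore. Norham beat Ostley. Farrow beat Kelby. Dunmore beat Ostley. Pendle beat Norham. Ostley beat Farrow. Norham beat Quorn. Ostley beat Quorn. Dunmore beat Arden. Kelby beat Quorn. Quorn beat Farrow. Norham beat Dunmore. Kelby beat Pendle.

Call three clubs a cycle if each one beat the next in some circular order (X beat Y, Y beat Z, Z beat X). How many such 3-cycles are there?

18

Win totals: Arden 4, Norham 4, Dunmore 5, Kelby 4, Pendle 3, Ostley 3, Quorn 2, Farrow 3.
A club with w wins dominates both others in C(w,2) triples; summing gives 6 + 6 + 10 + 6 + 3 + 3 + 1 + 3 = 38 transitive triples.
Total triples C(8,3) = 56, so cyclic triples = 56 − 38 = 18.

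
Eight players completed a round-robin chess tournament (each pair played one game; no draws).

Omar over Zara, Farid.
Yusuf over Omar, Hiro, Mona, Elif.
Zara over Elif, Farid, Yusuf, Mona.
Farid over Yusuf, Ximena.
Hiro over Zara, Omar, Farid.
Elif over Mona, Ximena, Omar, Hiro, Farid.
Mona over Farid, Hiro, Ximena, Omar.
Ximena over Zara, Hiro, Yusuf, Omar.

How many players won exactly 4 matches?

4

Win totals: Elif 5, Farid 2, Yusuf 4, Zara 4, Omar 2, Ximena 4, Hiro 3, Mona 4.
Exactly 4: Yusuf, Zara, Ximena, Mona — 4 players.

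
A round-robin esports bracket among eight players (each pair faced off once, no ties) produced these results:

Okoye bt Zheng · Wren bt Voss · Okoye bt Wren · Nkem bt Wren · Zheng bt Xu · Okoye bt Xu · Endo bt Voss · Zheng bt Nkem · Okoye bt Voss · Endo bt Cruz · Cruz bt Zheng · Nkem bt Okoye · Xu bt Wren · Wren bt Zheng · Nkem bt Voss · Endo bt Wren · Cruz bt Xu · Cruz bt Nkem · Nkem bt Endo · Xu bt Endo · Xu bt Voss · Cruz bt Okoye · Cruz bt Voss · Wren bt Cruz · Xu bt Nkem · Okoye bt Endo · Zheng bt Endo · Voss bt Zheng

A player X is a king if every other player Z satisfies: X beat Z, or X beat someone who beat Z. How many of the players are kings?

Wren reaches everyone (king).
Cruz reaches everyone (king).
Zheng reaches everyone (king).
Okoye reaches everyone (king).
Voss cannot reach Wren, Cruz, Okoye in two steps.
Nkem reaches everyone (king).
Endo reaches everyone (king).
Xu reaches everyone (king).
Kings: Wren, Cruz, Zheng, Okoye, Nkem, Endo, Xu — 7.

7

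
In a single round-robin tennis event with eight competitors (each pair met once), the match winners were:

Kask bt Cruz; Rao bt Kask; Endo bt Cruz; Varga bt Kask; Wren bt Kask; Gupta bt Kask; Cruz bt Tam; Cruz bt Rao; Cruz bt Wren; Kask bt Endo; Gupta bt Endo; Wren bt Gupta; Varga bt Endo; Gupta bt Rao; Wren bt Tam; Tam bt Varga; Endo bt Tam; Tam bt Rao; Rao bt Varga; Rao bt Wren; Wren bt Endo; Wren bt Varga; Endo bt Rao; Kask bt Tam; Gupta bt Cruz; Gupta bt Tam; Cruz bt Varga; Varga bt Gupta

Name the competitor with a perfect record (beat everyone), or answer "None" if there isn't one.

Highest win total is Wren with 5 (out of 7 possible).
Wren lost to Rao, Cruz, so no competitor went undefeated.

None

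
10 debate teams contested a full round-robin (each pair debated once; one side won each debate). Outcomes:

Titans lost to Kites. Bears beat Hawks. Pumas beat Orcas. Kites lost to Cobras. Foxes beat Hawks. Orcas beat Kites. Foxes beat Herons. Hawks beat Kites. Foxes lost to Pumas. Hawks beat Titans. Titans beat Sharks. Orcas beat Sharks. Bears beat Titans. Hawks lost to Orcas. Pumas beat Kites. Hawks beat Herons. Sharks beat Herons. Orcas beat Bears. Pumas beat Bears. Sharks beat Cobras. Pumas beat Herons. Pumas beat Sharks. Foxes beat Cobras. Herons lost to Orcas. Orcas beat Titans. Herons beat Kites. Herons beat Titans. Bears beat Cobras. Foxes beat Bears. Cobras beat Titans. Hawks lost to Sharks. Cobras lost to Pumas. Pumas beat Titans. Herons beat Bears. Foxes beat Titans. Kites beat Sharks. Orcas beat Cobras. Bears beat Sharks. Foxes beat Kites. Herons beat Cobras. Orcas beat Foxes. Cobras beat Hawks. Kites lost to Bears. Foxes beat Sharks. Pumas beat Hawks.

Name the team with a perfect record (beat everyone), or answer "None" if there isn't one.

Pumas has 9 wins out of 9 opponents — a perfect record.

Pumas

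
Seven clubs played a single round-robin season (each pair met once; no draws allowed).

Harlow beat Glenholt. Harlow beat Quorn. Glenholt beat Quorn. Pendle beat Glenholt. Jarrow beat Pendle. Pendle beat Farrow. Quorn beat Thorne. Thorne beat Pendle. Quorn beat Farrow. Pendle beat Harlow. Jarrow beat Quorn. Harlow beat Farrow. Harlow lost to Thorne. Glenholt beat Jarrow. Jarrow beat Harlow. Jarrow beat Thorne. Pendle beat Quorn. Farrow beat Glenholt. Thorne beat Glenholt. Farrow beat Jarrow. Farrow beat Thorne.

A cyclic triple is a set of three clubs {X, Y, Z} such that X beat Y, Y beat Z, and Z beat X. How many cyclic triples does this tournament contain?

12

Win totals: Quorn 2, Pendle 4, Farrow 3, Glenholt 2, Thorne 3, Harlow 3, Jarrow 4.
A club with w wins dominates both others in C(w,2) triples; summing gives 1 + 6 + 3 + 1 + 3 + 3 + 6 = 23 transitive triples.
Total triples C(7,3) = 35, so cyclic triples = 35 − 23 = 12.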